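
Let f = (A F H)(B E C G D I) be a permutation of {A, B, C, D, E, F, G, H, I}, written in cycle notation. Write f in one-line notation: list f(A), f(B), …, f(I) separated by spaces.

Each element maps to the next entry in its cycle (wrapping to the front): A↦F, B↦E, C↦G, D↦I, E↦C, F↦H, G↦D, H↦A, I↦B.
Listing these in domain order gives F E G I C H D A B.

F E G I C H D A B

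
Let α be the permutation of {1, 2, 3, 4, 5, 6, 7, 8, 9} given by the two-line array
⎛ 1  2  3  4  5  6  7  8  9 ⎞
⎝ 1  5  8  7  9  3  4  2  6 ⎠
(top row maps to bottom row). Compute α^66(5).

Tracing 5 → 9 → … returns to 5 after 6 steps, so 5 lies in a 6-cycle (2 5 9 6 3 8).
On a 6-cycle, α^6 is the identity, so α^66 = α^0 there (66 ≡ 0 mod 6).
So α^66(5) = 5.

5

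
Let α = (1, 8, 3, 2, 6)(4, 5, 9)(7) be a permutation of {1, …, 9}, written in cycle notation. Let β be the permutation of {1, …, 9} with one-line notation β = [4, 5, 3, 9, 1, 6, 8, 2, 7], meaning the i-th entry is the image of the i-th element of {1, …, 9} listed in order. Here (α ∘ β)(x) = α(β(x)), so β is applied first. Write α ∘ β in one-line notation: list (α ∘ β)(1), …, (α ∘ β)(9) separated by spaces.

5 9 2 4 8 1 3 6 7

(α ∘ β)(x) = α(β(x)). Computing each image: α(β(1)) = α(4) = 5, α(β(2)) = α(5) = 9, α(β(3)) = α(3) = 2, α(β(4)) = α(9) = 4, α(β(5)) = α(1) = 8, α(β(6)) = α(6) = 1, α(β(7)) = α(8) = 3, α(β(8)) = α(2) = 6, α(β(9)) = α(7) = 7.
Hence α ∘ β = [5 9 2 4 8 1 3 6 7].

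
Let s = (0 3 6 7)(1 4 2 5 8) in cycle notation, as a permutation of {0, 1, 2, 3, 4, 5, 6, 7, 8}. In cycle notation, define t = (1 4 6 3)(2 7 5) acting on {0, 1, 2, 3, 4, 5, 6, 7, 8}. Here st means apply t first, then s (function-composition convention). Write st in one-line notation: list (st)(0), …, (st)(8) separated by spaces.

3 2 0 4 7 5 6 8 1

(st)(x) = s(t(x)). Computing each image: s(t(0)) = s(0) = 3, s(t(1)) = s(4) = 2, s(t(2)) = s(7) = 0, s(t(3)) = s(1) = 4, s(t(4)) = s(6) = 7, s(t(5)) = s(2) = 5, s(t(6)) = s(3) = 6, s(t(7)) = s(5) = 8, s(t(8)) = s(8) = 1.
Hence st = [3 2 0 4 7 5 6 8 1].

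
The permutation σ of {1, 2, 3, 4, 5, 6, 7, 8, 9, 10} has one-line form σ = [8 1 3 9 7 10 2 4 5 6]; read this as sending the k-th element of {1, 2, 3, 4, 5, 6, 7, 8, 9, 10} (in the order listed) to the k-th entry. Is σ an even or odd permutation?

odd

In disjoint-cycle form the cycle lengths are 7, 2, 1.
A cycle of length ℓ contributes ℓ−1 transpositions, so σ is a product of 6 + 1 = 7 transpositions — odd.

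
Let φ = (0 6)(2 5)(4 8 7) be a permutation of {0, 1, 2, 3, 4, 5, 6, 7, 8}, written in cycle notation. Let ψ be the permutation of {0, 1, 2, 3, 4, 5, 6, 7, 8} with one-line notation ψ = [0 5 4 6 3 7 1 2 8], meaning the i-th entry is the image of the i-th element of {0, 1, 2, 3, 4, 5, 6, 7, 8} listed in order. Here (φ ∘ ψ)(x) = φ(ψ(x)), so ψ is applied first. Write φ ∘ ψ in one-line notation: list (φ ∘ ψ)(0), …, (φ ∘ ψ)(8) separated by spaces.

(φ ∘ ψ)(x) = φ(ψ(x)). Computing each image: φ(ψ(0)) = φ(0) = 6, φ(ψ(1)) = φ(5) = 2, φ(ψ(2)) = φ(4) = 8, φ(ψ(3)) = φ(6) = 0, φ(ψ(4)) = φ(3) = 3, φ(ψ(5)) = φ(7) = 4, φ(ψ(6)) = φ(1) = 1, φ(ψ(7)) = φ(2) = 5, φ(ψ(8)) = φ(8) = 7.
Hence φ ∘ ψ = [6 2 8 0 3 4 1 5 7].

6 2 8 0 3 4 1 5 7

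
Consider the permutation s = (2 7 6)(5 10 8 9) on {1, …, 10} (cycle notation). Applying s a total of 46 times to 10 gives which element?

10 lies in the 4-cycle (5 10 8 9).
On a 4-cycle, s^4 is the identity, so s^46 = s^2 there (46 ≡ 2 mod 4).
Advancing 2 steps from 10: 10 → 8 → 9.

9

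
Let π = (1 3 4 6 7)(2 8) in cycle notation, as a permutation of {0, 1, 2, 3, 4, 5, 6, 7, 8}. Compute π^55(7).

7

7 lies in the 5-cycle (1 3 4 6 7).
On a 5-cycle, π^5 is the identity, so π^55 = π^0 there (55 ≡ 0 mod 5).
So π^55(7) = 7.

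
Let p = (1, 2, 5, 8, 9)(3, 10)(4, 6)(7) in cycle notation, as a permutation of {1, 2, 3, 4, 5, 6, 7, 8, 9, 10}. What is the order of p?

The cycle type of p is (5, 2, 2, 1).
The order is lcm(5, 2, 2) = 10.

10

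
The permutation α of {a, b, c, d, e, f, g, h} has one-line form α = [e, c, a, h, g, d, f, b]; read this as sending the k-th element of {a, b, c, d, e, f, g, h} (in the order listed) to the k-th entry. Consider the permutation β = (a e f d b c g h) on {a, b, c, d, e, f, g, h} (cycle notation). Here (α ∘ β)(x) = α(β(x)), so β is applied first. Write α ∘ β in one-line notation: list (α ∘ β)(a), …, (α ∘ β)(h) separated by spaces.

g a f c d h b e

(α ∘ β)(x) = α(β(x)). Computing each image: α(β(a)) = α(e) = g, α(β(b)) = α(c) = a, α(β(c)) = α(g) = f, α(β(d)) = α(b) = c, α(β(e)) = α(f) = d, α(β(f)) = α(d) = h, α(β(g)) = α(h) = b, α(β(h)) = α(a) = e.
Hence α ∘ β = [g a f c d h b e].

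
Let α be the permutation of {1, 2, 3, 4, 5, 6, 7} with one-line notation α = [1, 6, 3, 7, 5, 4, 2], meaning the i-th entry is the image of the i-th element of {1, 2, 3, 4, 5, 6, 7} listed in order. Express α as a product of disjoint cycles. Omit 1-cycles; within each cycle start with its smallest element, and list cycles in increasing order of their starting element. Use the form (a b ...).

(2 6 4 7)

Iterating α from 2 gives 2 → 6 → 4 → 7 → 2; that is the 4-cycle (2 6 4 7).
Repeating from the next unused element and collecting all non-trivial cycles gives (2 6 4 7).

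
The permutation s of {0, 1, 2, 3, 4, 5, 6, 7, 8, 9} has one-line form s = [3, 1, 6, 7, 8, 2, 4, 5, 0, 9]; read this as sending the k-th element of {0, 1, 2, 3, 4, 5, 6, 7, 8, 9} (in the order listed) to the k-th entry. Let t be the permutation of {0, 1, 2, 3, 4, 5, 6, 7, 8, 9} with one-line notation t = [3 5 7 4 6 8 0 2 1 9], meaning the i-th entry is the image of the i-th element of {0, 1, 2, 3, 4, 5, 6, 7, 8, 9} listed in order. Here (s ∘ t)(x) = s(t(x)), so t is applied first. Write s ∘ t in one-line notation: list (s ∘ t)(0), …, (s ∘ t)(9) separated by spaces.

(s ∘ t)(x) = s(t(x)). Computing each image: s(t(0)) = s(3) = 7, s(t(1)) = s(5) = 2, s(t(2)) = s(7) = 5, s(t(3)) = s(4) = 8, s(t(4)) = s(6) = 4, s(t(5)) = s(8) = 0, s(t(6)) = s(0) = 3, s(t(7)) = s(2) = 6, s(t(8)) = s(1) = 1, s(t(9)) = s(9) = 9.
Hence s ∘ t = [7 2 5 8 4 0 3 6 1 9].

7 2 5 8 4 0 3 6 1 9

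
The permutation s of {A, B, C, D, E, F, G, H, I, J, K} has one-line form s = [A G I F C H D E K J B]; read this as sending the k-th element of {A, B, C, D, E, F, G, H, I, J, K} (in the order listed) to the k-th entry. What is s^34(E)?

F

Tracing E → C → … returns to E after 9 steps, so E lies in a 9-cycle (B G D F H E C I K).
Powers repeat with period 9 on this cycle, and 34 mod 9 = 7, so s^34(E) = s^7(E).
Stepping 7 places around the cycle: E → C → I → K → B → G → D → F.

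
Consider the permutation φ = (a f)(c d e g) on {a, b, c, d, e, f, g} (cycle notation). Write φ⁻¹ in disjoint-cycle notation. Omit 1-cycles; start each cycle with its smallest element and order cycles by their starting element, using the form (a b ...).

(a f)(c g e d)

Inverting a permutation written in cycle notation just reverses the order within every cycle.
Reversing each cycle of φ and rotating so the smallest element leads gives (a f)(c g e d).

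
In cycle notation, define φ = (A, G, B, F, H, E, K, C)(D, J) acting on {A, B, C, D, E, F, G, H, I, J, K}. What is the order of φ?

The disjoint cycles have lengths 8, 2, 1.
The order is lcm(8, 2) = 8.

8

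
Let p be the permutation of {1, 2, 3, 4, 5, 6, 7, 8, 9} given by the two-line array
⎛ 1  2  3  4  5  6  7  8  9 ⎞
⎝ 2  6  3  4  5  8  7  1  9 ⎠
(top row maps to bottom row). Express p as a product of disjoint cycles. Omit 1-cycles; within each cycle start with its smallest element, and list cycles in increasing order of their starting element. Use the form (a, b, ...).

(1, 2, 6, 8)

Start at 1 and follow images: 1 → 2 → 6 → 8 → 1, giving the cycle (1, 2, 6, 8).
Repeating from the next unused element and collecting all non-trivial cycles gives (1, 2, 6, 8).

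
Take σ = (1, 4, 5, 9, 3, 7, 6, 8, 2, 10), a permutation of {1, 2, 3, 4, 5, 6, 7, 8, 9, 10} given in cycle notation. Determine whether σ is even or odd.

odd

The cycle lengths are 10.
A cycle of length ℓ contributes ℓ−1 transpositions, so σ is a product of 9 transpositions — odd.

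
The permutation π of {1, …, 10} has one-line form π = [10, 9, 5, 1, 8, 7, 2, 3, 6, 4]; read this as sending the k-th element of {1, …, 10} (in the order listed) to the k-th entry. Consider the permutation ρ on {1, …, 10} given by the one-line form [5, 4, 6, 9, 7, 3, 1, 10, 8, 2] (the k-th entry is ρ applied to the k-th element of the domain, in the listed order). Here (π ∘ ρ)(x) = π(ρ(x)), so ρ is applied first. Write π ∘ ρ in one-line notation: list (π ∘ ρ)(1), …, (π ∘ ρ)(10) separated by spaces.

8 1 7 6 2 5 10 4 3 9

Chase each element through ρ then π: 1 → 5 → 8; 2 → 4 → 1; 3 → 6 → 7; 4 → 9 → 6; 5 → 7 → 2; 6 → 3 → 5; 7 → 1 → 10; 8 → 10 → 4; 9 → 8 → 3; 10 → 2 → 9.
Collecting the images, π ∘ ρ = [8 1 7 6 2 5 10 4 3 9].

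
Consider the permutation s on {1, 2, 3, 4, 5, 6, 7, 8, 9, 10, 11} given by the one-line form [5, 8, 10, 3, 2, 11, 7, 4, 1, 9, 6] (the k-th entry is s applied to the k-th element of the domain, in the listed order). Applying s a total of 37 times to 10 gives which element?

8

Tracing 10 → 9 → … returns to 10 after 8 steps, so 10 lies in an 8-cycle (1 5 2 8 4 3 10 9).
Since the cycle has length 8, s^37 acts on it the same as s^5 (37 mod 8 = 5).
Stepping 5 places around the cycle: 10 → 9 → 1 → 5 → 2 → 8.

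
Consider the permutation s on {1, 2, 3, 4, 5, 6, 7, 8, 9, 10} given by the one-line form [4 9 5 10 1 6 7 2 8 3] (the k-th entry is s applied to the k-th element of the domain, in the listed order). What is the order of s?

The disjoint-cycle form of s has cycle lengths 5, 3, 1, 1.
The order is lcm(5, 3) = 15.

15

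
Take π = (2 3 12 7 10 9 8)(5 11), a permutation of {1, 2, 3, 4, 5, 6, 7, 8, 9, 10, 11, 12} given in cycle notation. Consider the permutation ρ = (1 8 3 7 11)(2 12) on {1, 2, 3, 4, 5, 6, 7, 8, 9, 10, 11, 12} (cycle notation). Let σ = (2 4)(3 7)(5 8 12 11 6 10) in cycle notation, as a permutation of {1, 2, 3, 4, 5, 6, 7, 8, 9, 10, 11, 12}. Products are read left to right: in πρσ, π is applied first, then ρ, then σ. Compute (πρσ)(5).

1

Chase 5: π(5) = 11; ρ(11) = 1; σ(1) = 1. Hence (πρσ)(5) = 1.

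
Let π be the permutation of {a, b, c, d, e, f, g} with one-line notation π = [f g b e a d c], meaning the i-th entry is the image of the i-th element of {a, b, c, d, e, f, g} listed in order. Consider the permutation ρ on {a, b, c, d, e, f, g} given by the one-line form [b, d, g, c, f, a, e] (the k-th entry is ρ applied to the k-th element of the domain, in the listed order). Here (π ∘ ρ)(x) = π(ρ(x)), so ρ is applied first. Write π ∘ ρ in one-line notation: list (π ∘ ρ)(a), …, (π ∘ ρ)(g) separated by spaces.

For each element, apply ρ then π: a → b → g; b → d → e; c → g → c; d → c → b; e → f → d; f → a → f; g → e → a.
So π ∘ ρ in one-line form is g e c b d f a.

g e c b d f a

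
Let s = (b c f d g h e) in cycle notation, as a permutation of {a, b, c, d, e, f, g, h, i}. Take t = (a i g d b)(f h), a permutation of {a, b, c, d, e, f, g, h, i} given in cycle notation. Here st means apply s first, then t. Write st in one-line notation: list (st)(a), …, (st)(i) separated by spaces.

i c h d a b f e g

For each element, apply s then t: a → a → i; b → c → c; c → f → h; d → g → d; e → b → a; f → d → b; g → h → f; h → e → e; i → i → g.
So st in one-line form is i c h d a b f e g.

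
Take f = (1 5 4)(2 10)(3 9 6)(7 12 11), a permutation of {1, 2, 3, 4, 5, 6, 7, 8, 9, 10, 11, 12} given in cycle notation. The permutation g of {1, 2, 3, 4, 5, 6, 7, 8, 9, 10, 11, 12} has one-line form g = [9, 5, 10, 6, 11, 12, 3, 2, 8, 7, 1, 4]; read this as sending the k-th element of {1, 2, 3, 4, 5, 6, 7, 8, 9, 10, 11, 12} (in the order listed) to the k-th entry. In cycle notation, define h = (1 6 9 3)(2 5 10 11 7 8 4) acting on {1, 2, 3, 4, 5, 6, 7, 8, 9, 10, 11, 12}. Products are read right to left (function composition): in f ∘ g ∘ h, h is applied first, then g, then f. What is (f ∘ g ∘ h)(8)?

3

Chase 8: h(8) = 4; g(4) = 6; f(6) = 3. Hence (f ∘ g ∘ h)(8) = 3.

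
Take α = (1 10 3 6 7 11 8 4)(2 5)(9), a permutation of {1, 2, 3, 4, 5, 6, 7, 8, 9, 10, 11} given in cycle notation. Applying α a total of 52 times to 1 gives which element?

1 lies in the 8-cycle (1 10 3 6 7 11 8 4).
On an 8-cycle, α^8 is the identity, so α^52 = α^4 there (52 ≡ 4 mod 8).
Stepping 4 places around the cycle: 1 → 10 → 3 → 6 → 7.

7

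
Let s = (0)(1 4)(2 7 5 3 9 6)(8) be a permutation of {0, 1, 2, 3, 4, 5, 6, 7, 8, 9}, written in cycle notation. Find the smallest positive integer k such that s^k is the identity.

The disjoint cycles have lengths 6, 2, 1, 1.
The order of s is the least common multiple of its cycle lengths: lcm(6, 2) = 6.

6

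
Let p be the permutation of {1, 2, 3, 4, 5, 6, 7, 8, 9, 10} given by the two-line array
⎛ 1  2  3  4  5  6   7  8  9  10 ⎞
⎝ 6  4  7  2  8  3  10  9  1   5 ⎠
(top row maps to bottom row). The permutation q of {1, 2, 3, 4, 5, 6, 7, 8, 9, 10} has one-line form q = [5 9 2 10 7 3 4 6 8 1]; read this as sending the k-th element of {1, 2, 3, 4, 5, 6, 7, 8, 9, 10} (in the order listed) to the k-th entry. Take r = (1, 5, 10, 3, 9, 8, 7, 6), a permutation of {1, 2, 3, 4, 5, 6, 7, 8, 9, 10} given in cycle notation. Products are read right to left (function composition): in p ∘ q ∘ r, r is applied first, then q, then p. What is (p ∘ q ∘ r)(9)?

3

Chase 9: r(9) = 8; q(8) = 6; p(6) = 3. Hence (p ∘ q ∘ r)(9) = 3.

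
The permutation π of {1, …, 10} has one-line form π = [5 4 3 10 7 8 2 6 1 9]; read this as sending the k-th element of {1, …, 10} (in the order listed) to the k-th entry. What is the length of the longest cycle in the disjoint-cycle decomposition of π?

Decomposing into disjoint cycles gives (1 5 7 2 4 10 9)(6 8); the longest has length 7.

7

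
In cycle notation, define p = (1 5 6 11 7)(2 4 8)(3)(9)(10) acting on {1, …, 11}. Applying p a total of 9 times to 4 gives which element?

4 lies in the 3-cycle (2 4 8).
On a 3-cycle, p^3 is the identity, so p^9 = p^0 there (9 ≡ 0 mod 3).
So p^9(4) = 4.

4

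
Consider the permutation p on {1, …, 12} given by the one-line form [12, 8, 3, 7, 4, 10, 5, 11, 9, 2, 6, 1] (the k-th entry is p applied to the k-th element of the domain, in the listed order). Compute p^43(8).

10

Tracing 8 → 11 → … returns to 8 after 5 steps, so 8 lies in a 5-cycle (2, 8, 11, 6, 10).
Powers repeat with period 5 on this cycle, and 43 mod 5 = 3, so p^43(8) = p^3(8).
Advancing 3 steps from 8: 8 → 11 → 6 → 10.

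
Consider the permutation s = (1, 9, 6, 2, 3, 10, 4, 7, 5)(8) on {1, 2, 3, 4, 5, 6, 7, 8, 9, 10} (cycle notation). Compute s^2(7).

7 lies in the 9-cycle (1, 9, 6, 2, 3, 10, 4, 7, 5).
Stepping 2 places around the cycle: 7 → 5 → 1.

1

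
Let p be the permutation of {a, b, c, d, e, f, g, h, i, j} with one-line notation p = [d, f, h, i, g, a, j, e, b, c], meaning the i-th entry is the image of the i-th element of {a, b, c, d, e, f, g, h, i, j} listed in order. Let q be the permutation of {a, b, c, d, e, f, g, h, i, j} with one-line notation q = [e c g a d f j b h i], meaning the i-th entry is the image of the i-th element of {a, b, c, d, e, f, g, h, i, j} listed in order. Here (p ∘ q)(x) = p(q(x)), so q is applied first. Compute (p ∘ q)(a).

g

q(a) = e, then p(e) = g; composing gives (p ∘ q)(a) = g.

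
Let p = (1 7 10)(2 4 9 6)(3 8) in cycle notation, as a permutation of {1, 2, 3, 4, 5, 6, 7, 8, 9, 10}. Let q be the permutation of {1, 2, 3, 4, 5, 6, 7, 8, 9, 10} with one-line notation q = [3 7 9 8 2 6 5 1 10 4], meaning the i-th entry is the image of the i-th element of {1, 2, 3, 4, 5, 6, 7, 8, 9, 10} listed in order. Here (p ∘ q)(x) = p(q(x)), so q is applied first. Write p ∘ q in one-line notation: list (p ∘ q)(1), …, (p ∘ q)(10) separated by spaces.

Chase each element through q then p: 1 → 3 → 8; 2 → 7 → 10; 3 → 9 → 6; 4 → 8 → 3; 5 → 2 → 4; 6 → 6 → 2; 7 → 5 → 5; 8 → 1 → 7; 9 → 10 → 1; 10 → 4 → 9.
So p ∘ q in one-line form is 8 10 6 3 4 2 5 7 1 9.

8 10 6 3 4 2 5 7 1 9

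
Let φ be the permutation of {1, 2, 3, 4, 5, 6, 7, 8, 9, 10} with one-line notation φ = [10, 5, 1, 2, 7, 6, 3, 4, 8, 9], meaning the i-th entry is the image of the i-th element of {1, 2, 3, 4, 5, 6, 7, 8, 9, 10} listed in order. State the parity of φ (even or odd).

In disjoint-cycle form the cycle lengths are 9, 1.
A cycle of length ℓ contributes ℓ−1 transpositions, so φ is a product of 8 transpositions — even.

even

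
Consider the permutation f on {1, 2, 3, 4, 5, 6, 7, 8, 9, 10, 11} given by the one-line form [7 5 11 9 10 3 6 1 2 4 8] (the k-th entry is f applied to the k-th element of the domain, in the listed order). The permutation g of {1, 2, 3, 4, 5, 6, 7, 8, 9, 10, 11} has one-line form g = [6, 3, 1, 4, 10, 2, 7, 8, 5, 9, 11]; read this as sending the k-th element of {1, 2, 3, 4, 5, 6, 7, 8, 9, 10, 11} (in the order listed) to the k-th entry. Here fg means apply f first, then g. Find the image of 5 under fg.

9

(fg)(5) = g(f(5)). f(5) = 10, then g(10) = 9. So (fg)(5) = 9.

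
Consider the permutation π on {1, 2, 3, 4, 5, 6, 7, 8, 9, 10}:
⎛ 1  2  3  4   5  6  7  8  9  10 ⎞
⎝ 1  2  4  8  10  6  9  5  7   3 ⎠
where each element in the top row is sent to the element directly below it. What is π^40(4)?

Tracing 4 → 8 → … returns to 4 after 5 steps, so 4 lies in a 5-cycle (3, 4, 8, 5, 10).
On a 5-cycle, π^5 is the identity, so π^40 = π^0 there (40 ≡ 0 mod 5).
So π^40(4) = 4.

4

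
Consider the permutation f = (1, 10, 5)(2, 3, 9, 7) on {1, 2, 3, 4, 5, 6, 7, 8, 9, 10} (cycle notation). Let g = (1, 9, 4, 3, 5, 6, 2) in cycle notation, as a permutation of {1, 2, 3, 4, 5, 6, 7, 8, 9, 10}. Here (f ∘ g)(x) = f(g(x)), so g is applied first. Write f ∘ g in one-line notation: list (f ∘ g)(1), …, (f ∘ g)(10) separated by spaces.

For each element, apply g then f: 1 → 9 → 7; 2 → 1 → 10; 3 → 5 → 1; 4 → 3 → 9; 5 → 6 → 6; 6 → 2 → 3; 7 → 7 → 2; 8 → 8 → 8; 9 → 4 → 4; 10 → 10 → 5.
Collecting the images, f ∘ g = [7 10 1 9 6 3 2 8 4 5].

7 10 1 9 6 3 2 8 4 5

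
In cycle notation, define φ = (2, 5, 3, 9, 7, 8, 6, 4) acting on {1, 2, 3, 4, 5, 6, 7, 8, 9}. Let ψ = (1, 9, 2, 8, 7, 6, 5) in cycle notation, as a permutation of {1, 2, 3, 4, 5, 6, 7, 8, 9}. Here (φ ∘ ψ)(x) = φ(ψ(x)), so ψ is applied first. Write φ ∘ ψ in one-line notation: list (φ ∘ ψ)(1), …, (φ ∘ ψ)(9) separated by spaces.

(φ ∘ ψ)(x) = φ(ψ(x)). Computing each image: φ(ψ(1)) = φ(9) = 7, φ(ψ(2)) = φ(8) = 6, φ(ψ(3)) = φ(3) = 9, φ(ψ(4)) = φ(4) = 2, φ(ψ(5)) = φ(1) = 1, φ(ψ(6)) = φ(5) = 3, φ(ψ(7)) = φ(6) = 4, φ(ψ(8)) = φ(7) = 8, φ(ψ(9)) = φ(2) = 5.
Hence φ ∘ ψ = [7 6 9 2 1 3 4 8 5].

7 6 9 2 1 3 4 8 5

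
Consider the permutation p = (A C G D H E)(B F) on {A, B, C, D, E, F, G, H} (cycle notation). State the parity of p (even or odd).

The cycle lengths are 6, 2.
A cycle is odd iff its length is even; p has 2 even-length cycles, so sgn(p) = (−1)^2 and p is even.

even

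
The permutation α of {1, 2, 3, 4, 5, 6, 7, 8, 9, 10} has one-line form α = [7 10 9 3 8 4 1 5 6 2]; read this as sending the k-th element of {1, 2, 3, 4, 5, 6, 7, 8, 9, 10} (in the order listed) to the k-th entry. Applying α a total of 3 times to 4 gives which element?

Tracing 4 → 3 → … returns to 4 after 4 steps, so 4 lies in a 4-cycle (3, 9, 6, 4).
Advancing 3 steps from 4: 4 → 3 → 9 → 6.

6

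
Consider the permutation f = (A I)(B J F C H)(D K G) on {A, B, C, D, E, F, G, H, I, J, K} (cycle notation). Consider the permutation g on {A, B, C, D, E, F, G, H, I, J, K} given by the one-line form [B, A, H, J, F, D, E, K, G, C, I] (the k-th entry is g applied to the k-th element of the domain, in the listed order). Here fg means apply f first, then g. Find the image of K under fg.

E

f(K) = G, then g(G) = E; composing gives (fg)(K) = E.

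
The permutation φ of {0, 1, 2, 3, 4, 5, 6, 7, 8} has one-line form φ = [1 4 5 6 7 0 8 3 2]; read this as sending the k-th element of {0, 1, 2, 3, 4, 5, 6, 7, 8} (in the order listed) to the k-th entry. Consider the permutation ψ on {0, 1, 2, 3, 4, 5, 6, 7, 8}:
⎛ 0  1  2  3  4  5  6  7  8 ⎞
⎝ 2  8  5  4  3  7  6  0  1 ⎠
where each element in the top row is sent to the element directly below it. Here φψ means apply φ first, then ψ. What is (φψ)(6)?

(φψ)(6) = ψ(φ(6)). φ(6) = 8, then ψ(8) = 1. So (φψ)(6) = 1.

1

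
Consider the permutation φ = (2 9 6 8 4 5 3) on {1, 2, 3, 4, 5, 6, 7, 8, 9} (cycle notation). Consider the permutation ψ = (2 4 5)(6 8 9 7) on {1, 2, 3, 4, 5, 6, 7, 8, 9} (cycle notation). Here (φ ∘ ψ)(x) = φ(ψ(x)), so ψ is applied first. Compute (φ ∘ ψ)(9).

7

First apply ψ: ψ(9) = 7, then φ(7) = 7. Thus (φ ∘ ψ)(9) = 7.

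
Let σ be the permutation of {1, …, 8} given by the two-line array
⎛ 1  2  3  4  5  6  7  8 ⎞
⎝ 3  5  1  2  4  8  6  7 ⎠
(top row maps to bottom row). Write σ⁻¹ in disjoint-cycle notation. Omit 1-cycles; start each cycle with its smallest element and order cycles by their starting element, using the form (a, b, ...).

First write σ in disjoint cycles: (1, 3)(2, 5, 4)(6, 8, 7).
The inverse reverses every cycle; in canonical form, σ⁻¹ = (1, 3)(2, 4, 5)(6, 7, 8).

(1, 3)(2, 4, 5)(6, 7, 8)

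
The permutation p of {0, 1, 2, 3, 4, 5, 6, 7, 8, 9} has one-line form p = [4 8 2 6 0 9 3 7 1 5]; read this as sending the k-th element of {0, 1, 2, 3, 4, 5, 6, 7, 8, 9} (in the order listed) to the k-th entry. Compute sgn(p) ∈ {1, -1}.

In disjoint-cycle form the cycle lengths are 2, 2, 2, 2, 1, 1.
A cycle of length ℓ contributes ℓ−1 transpositions, so p is a product of 1 + 1 + 1 + 1 = 4 transpositions — even.

1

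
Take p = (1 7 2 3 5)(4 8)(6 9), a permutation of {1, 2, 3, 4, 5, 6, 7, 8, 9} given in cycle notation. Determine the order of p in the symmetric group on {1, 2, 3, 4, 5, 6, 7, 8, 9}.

10

The cycle type of p is (5, 2, 2).
The order of p is the least common multiple of its cycle lengths: lcm(5, 2, 2) = 10.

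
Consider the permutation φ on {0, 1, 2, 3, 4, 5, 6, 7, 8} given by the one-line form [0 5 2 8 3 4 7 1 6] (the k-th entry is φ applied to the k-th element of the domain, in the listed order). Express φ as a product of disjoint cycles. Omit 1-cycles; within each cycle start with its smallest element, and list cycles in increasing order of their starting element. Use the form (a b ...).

From 1: 1 → 5 → 4 → 3 → 8 → 6 → 7 → 1, closing the cycle (1 5 4 3 8 6 7).
Continuing from each remaining unvisited element yields (1 5 4 3 8 6 7).

(1 5 4 3 8 6 7)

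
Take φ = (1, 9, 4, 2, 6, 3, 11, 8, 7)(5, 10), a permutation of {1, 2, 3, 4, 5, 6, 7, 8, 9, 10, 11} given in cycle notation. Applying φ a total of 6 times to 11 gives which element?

2

11 lies in the 9-cycle (1, 9, 4, 2, 6, 3, 11, 8, 7).
Advancing 6 steps from 11: 11 → 8 → 7 → 1 → 9 → 4 → 2.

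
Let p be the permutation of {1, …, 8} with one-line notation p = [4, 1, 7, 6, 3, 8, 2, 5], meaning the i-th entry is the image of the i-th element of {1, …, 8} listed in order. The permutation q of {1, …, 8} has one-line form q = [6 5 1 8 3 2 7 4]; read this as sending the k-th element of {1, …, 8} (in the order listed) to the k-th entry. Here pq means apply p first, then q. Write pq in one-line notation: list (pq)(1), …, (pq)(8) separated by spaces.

(pq)(x) = q(p(x)). Computing each image: q(p(1)) = q(4) = 8, q(p(2)) = q(1) = 6, q(p(3)) = q(7) = 7, q(p(4)) = q(6) = 2, q(p(5)) = q(3) = 1, q(p(6)) = q(8) = 4, q(p(7)) = q(2) = 5, q(p(8)) = q(5) = 3.
Hence pq = [8 6 7 2 1 4 5 3].

8 6 7 2 1 4 5 3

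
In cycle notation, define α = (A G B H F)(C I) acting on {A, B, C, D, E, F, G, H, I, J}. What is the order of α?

10

The disjoint cycles have lengths 5, 2, 1, 1, 1.
Since disjoint cycles commute, ord(α) = lcm(5, 2) = 10.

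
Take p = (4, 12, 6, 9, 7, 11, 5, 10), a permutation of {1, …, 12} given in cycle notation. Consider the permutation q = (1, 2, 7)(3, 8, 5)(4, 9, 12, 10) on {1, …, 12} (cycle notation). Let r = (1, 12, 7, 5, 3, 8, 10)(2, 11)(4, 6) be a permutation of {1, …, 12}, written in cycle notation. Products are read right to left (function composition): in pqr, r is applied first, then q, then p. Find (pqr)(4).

Chase 4: r(4) = 6; q(6) = 6; p(6) = 9. Hence (pqr)(4) = 9.

9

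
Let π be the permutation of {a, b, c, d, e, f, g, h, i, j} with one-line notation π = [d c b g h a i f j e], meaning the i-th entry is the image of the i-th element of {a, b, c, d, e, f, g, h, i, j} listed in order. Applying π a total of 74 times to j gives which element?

h

Tracing j → e → … returns to j after 8 steps, so j lies in an 8-cycle (a, d, g, i, j, e, h, f).
Powers repeat with period 8 on this cycle, and 74 mod 8 = 2, so π^74(j) = π^2(j).
Advancing 2 steps from j: j → e → h.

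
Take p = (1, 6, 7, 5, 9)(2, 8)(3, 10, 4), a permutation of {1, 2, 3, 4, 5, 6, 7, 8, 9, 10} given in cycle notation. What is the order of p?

30

The disjoint cycles have lengths 5, 3, 2.
The order is lcm(5, 3, 2) = 30.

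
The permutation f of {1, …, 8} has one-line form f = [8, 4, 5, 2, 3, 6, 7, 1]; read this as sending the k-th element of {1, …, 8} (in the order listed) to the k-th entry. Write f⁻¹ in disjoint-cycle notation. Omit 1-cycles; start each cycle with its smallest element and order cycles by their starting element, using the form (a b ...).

(1 8)(2 4)(3 5)

The cycle decomposition of f is (1 8)(2 4)(3 5).
Reversing each cycle (and rotating so the smallest element leads) gives f⁻¹ = (1 8)(2 4)(3 5).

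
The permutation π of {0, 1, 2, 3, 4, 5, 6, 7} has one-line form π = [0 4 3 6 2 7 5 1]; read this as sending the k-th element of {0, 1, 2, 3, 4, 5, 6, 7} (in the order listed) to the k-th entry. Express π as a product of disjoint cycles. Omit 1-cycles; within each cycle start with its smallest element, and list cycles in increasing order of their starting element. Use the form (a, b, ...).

Iterating π from 1 gives 1 → 4 → 2 → 3 → 6 → 5 → 7 → 1; that is the 7-cycle (1, 4, 2, 3, 6, 5, 7).
Continuing from each remaining unvisited element yields (1, 4, 2, 3, 6, 5, 7).

(1, 4, 2, 3, 6, 5, 7)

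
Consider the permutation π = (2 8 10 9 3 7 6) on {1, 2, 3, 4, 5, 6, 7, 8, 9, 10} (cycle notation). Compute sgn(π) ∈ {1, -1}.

The cycle lengths are 7, 1, 1, 1.
A cycle is odd iff its length is even; π has 0 even-length cycles, so sgn(π) = (−1)^0 and π is even.

1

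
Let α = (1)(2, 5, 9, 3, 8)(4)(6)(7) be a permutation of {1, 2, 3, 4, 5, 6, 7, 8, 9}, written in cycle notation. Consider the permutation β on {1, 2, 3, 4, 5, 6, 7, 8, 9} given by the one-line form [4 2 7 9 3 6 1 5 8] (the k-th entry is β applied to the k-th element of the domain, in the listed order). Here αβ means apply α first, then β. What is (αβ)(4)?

9

α(4) = 4, then β(4) = 9; composing gives (αβ)(4) = 9.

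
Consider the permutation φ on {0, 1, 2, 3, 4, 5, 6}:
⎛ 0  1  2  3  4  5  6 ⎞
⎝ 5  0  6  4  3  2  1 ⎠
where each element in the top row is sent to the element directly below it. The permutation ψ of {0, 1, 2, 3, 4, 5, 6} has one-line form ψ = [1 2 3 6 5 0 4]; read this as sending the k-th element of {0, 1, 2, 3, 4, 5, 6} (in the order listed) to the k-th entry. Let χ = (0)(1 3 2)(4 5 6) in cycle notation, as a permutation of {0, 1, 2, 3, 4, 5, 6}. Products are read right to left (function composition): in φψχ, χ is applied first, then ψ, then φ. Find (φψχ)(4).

5

Apply the permutations in order: χ(4) = 5, then ψ(5) = 0, then φ(0) = 5. So (φψχ)(4) = 5.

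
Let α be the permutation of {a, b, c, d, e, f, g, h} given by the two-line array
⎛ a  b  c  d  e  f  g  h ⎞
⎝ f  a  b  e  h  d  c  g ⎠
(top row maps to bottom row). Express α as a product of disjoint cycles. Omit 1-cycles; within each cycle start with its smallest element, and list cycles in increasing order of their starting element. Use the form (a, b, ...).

Start at a and follow images: a → f → d → e → h → g → c → b → a, giving the cycle (a, f, d, e, h, g, c, b).
Continuing from each remaining unvisited element yields (a, f, d, e, h, g, c, b).

(a, f, d, e, h, g, c, b)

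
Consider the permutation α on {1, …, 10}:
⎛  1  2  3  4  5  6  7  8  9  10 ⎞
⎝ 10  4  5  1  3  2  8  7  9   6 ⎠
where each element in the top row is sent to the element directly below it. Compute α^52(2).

Tracing 2 → 4 → … returns to 2 after 5 steps, so 2 lies in a 5-cycle (1 10 6 2 4).
Powers repeat with period 5 on this cycle, and 52 mod 5 = 2, so α^52(2) = α^2(2).
Stepping 2 places around the cycle: 2 → 4 → 1.

1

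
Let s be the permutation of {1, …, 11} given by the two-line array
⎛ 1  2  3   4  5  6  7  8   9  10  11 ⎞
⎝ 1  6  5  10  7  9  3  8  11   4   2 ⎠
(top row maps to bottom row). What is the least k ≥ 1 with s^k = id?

12

The disjoint-cycle form of s has cycle lengths 4, 3, 2, 1, 1.
The order of s is the least common multiple of its cycle lengths: lcm(4, 3, 2) = 12.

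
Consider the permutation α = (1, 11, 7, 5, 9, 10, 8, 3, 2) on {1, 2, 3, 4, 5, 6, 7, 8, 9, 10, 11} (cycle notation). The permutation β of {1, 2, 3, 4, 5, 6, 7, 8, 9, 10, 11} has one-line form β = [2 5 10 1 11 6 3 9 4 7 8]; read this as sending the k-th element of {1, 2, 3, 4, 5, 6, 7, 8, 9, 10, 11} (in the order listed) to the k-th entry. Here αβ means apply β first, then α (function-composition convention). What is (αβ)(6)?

6

β(6) = 6, then α(6) = 6; composing gives (αβ)(6) = 6.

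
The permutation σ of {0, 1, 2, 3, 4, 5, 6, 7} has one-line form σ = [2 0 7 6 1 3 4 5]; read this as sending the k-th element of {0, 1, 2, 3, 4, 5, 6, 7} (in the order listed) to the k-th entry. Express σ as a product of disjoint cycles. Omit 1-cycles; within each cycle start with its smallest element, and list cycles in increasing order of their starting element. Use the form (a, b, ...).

(0, 2, 7, 5, 3, 6, 4, 1)

Iterating σ from 0 gives 0 → 2 → 7 → 5 → 3 → 6 → 4 → 1 → 0; that is the 8-cycle (0, 2, 7, 5, 3, 6, 4, 1).
Repeating from the next unused element and collecting all non-trivial cycles gives (0, 2, 7, 5, 3, 6, 4, 1).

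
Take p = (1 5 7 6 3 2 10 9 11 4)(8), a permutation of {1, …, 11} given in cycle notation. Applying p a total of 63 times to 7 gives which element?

2

7 lies in the 10-cycle (1 5 7 6 3 2 10 9 11 4).
Since the cycle has length 10, p^63 acts on it the same as p^3 (63 mod 10 = 3).
Stepping 3 places around the cycle: 7 → 6 → 3 → 2.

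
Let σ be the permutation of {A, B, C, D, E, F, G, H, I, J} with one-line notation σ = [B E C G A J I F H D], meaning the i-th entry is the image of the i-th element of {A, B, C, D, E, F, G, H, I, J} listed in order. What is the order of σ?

Decomposing into disjoint cycles gives cycle lengths 6, 3, 1.
Since disjoint cycles commute, ord(σ) = lcm(6, 3) = 6.

6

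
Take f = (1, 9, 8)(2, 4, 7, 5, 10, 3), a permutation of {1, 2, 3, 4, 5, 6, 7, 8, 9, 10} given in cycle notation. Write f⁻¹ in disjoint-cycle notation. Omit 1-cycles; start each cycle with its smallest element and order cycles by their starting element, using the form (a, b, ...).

If f sends a → b within a cycle, f⁻¹ sends b → a; equivalently, reverse each cycle.
Reversing each cycle of f and rotating so the smallest element leads gives (1, 8, 9)(2, 3, 10, 5, 7, 4).

(1, 8, 9)(2, 3, 10, 5, 7, 4)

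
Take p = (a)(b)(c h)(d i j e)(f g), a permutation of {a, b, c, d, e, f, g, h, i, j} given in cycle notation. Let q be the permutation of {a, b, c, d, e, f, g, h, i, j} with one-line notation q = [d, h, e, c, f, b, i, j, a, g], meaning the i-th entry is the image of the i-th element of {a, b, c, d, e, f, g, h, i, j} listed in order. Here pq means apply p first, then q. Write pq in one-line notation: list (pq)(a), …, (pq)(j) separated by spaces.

d h j a c i b e g f

(pq)(x) = q(p(x)). Computing each image: q(p(a)) = q(a) = d, q(p(b)) = q(b) = h, q(p(c)) = q(h) = j, q(p(d)) = q(i) = a, q(p(e)) = q(d) = c, q(p(f)) = q(g) = i, q(p(g)) = q(f) = b, q(p(h)) = q(c) = e, q(p(i)) = q(j) = g, q(p(j)) = q(e) = f.
Hence pq = [d h j a c i b e g f].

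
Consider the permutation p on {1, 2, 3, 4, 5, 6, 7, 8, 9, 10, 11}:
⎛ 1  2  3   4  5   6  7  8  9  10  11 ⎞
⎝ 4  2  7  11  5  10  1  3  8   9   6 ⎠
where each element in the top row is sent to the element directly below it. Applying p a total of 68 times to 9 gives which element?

4

Tracing 9 → 8 → … returns to 9 after 9 steps, so 9 lies in a 9-cycle (1, 4, 11, 6, 10, 9, 8, 3, 7).
Powers repeat with period 9 on this cycle, and 68 mod 9 = 5, so p^68(9) = p^5(9).
Stepping 5 places around the cycle: 9 → 8 → 3 → 7 → 1 → 4.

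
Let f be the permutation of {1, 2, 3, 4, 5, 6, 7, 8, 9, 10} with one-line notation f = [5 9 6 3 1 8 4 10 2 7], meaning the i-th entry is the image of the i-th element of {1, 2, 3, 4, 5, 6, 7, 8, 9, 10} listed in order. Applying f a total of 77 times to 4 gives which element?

7

Tracing 4 → 3 → … returns to 4 after 6 steps, so 4 lies in a 6-cycle (3, 6, 8, 10, 7, 4).
Since the cycle has length 6, f^77 acts on it the same as f^5 (77 mod 6 = 5).
Stepping 5 places around the cycle: 4 → 3 → 6 → 8 → 10 → 7.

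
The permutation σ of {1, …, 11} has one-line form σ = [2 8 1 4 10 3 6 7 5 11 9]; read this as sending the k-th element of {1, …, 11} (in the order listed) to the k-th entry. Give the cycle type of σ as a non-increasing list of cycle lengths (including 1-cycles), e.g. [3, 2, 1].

[6, 4, 1]

The disjoint cycles are (1 2 8 7 6 3)(4)(5 10 11 9), with lengths 6, 4, 1 in non-increasing order.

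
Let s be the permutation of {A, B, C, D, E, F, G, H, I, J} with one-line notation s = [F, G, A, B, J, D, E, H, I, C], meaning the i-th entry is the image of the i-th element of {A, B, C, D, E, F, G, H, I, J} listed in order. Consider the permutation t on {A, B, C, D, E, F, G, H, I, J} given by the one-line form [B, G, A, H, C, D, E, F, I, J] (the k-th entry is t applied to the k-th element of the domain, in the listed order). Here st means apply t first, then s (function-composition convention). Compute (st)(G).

(st)(G) = s(t(G)). t(G) = E, then s(E) = J. So (st)(G) = J.

J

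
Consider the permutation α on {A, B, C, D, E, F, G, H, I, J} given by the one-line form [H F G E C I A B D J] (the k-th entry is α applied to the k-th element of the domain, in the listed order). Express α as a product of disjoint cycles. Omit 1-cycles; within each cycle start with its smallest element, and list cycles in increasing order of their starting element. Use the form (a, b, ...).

(A, H, B, F, I, D, E, C, G)

Start at A and follow images: A → H → B → F → I → D → E → C → G → A, giving the cycle (A, H, B, F, I, D, E, C, G).
Continuing from each remaining unvisited element yields (A, H, B, F, I, D, E, C, G).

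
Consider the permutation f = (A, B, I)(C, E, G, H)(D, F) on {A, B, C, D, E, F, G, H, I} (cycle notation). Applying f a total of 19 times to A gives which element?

B

A lies in the 3-cycle (A, B, I).
Powers repeat with period 3 on this cycle, and 19 mod 3 = 1, so f^19(A) = f^1(A).
Advancing 1 step from A: A → B.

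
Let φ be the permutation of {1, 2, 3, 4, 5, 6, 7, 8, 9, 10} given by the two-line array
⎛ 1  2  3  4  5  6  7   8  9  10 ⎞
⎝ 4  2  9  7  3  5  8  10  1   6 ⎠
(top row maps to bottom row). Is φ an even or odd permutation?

In disjoint-cycle form the cycle lengths are 9, 1.
A cycle of length ℓ contributes ℓ−1 transpositions, so φ is a product of 8 transpositions — even.

even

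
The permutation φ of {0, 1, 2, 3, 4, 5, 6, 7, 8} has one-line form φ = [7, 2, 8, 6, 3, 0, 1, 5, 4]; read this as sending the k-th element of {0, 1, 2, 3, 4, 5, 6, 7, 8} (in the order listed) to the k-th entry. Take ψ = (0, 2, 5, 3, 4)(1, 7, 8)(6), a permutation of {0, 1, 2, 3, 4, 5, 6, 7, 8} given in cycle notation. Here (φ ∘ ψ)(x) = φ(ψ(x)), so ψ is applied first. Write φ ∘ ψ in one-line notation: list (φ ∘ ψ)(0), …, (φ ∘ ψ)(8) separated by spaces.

8 5 0 3 7 6 1 4 2

Chase each element through ψ then φ: 0 → 2 → 8; 1 → 7 → 5; 2 → 5 → 0; 3 → 4 → 3; 4 → 0 → 7; 5 → 3 → 6; 6 → 6 → 1; 7 → 8 → 4; 8 → 1 → 2.
So φ ∘ ψ in one-line form is 8 5 0 3 7 6 1 4 2.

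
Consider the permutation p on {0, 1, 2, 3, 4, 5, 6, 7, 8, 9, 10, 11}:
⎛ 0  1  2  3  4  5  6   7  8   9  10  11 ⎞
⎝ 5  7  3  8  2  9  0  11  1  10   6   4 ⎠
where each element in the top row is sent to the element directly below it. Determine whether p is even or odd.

even

In disjoint-cycle form the cycle lengths are 7, 5.
A cycle of length ℓ contributes ℓ−1 transpositions, so p is a product of 6 + 4 = 10 transpositions — even.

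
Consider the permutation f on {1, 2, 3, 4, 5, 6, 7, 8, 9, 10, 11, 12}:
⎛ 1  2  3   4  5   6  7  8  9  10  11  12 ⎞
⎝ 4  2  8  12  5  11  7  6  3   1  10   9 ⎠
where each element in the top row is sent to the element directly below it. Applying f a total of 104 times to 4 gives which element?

6

Tracing 4 → 12 → … returns to 4 after 9 steps, so 4 lies in a 9-cycle (1, 4, 12, 9, 3, 8, 6, 11, 10).
Since the cycle has length 9, f^104 acts on it the same as f^5 (104 mod 9 = 5).
Advancing 5 steps from 4: 4 → 12 → 9 → 3 → 8 → 6.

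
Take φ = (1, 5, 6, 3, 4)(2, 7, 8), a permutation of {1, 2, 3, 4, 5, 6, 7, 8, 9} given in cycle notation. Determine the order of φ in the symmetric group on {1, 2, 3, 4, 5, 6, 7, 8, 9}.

The cycle type of φ is (5, 3, 1).
The order is lcm(5, 3) = 15.

15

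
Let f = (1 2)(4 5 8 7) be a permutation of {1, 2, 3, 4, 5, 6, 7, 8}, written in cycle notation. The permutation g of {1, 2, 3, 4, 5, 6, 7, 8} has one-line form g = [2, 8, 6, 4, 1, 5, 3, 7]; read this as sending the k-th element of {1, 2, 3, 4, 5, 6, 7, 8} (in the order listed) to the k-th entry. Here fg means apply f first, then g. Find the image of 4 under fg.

(fg)(4) = g(f(4)). f(4) = 5, then g(5) = 1. So (fg)(4) = 1.

1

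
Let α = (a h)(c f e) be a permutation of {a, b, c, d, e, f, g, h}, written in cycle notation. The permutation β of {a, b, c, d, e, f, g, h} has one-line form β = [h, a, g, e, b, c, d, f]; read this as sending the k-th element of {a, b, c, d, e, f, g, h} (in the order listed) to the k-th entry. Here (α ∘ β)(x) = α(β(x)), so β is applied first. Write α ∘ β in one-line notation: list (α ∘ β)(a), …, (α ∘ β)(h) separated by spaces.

a h g c b f d e

Chase each element through β then α: a → h → a; b → a → h; c → g → g; d → e → c; e → b → b; f → c → f; g → d → d; h → f → e.
Collecting the images, α ∘ β = [a h g c b f d e].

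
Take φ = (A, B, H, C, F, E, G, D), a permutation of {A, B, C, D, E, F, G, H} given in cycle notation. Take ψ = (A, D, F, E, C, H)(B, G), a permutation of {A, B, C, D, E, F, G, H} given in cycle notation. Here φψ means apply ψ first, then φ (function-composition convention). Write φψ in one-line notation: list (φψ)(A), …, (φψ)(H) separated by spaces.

A D C E F G H B

For each element, apply ψ then φ: A → D → A; B → G → D; C → H → C; D → F → E; E → C → F; F → E → G; G → B → H; H → A → B.
Collecting the images, φψ = [A D C E F G H B].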